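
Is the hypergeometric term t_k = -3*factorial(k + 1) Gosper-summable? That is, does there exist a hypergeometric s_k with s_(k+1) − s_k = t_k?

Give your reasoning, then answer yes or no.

t_(k+1)/t_k = k + 2.
Factor: A=k + 2; B=1; C=1.
Need (k + 2)·f(k+1) − (1)·f(k) = 1.
Bound: deg f ≤ -1.
Bound -1 < 0, so the key equation has no polynomial solution.

No; the degree bound rules out any f.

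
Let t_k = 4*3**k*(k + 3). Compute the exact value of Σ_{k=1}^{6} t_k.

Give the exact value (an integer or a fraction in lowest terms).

Σ = 37164

r(k) = 3*(k + 4)/(k + 3) after simplifying.
Take A(k)=3, B(k)=1, C(k)=k + 3.
Set up (3)·f(k+1) − (1)·f(k) − (k + 3) = 0.
deg f ≤ 1 (via 0,0,1).
Solve for f: f(k) = (2*k + 3)/4 (degree 1 ≤ 1).
Certificate R = B(k−1)f/C = (2*k + 3)/(4*(k + 3)) gives s_k = 3**k*(2*k + 3).
Verify: 4*3**k*(k + 3) matches t_k.
Evaluate s at k=7 and k=1: 37179 and 15; difference 37164.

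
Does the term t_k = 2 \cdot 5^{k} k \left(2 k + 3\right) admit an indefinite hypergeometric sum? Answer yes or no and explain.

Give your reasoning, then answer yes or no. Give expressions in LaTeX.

The ratio is 5*(k + 1)*(2*k + 5)/(k*(2*k + 3)).
Take A(k)=5, B(k)=1, C(k)=k**2 + 3*k/2.
Need (5)·f(k+1) − (1)·f(k) = k**2 + 3*k/2.
Bound: deg f ≤ 2.
A polynomial solution: f(k) = k*(k - 1)/4.
R(k) = B(k−1)·f(k)/C(k) = (k - 1)/(2*(2*k + 3)); s_k = R·t_k = 5**k*k*(k - 1).
Check: Δs_k = 2*5**k*k*(2*k + 3). ✓

Yes. s_k = 5^{k} k \left(k - 1\right).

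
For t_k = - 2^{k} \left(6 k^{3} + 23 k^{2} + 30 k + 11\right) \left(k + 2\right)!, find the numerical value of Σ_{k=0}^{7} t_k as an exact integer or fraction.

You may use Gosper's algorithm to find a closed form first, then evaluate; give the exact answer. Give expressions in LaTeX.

Σ = -164428185598

Compute t_(k+1)/t_k: get 2*(6*k**4 + 59*k**3 + 217*k**2 + 352*k + 210)/(6*k**3 + 23*k**2 + 30*k + 11).
So A=2*k + 6 and B=1, with C=k**3 + 23*k**2/6 + 5*k + 11/6.
Need (2*k + 6)·f(k+1) − (1)·f(k) = k**3 + 23*k**2/6 + 5*k + 11/6.
Degrees (1,0,3) ⇒ d ≤ 2.
Solving with deg f ≤ 2: f(k) = (3*k**2 - 2*k + 1)/6.
Then R = B(k−1)f/C = (3*k**2 - 2*k + 1)/(6*k**3 + 23*k**2 + 30*k + 11), so s_k = R(k)·t_k = -2**k*(3*k**2 - 2*k + 1)*factorial(k + 2).
Verify: -2**k*(6*k**3 + 23*k**2 + 30*k + 11)*factorial(k + 2) matches t_k.
Sum = s_(8) − s_(0); s_(8) = -164428185600, s_(0) = -2 ⇒ -164428185598.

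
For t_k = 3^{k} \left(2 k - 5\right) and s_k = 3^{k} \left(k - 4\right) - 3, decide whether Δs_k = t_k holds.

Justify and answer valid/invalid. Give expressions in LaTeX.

valid; difference matches t_k

s_(k+1) = 3*3**k*(k - 3) - 3
s_(k+1) − s_k = 3**k*(2*k - 5)
(s_(k+1) − s_k) − t_k = 0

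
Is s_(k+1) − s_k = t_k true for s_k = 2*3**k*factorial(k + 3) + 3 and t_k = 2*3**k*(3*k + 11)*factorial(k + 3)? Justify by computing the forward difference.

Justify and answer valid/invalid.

s_(k+1) = 2*3**(k + 1)*factorial(k + 4) + 3
s_(k+1) − s_k = 2*3**k*(3*k + 11)*factorial(k + 3)
(s_(k+1) − s_k) − t_k = 0

Valid: the claim telescopes to t_k.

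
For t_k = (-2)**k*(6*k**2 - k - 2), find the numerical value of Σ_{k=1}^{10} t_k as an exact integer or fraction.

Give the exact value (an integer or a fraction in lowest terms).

Step 1: r(k) = 2*(-k + 6*(k + 1)**2 - 3)/(-6*k**2 + k + 2).
So A=-2 and B=1, with C=k**2 - k/6 - 1/3.
Need (-2)·f(k+1) − (1)·f(k) = k**2 - k/6 - 1/3.
From deg A=0, deg B=0, deg C=2: d=2.
Solve for f: f(k) = -k*(2*k - 3)/6 (degree 2 ≤ 2).
Then R = B(k−1)f/C = -k*(2*k - 3)/((2*k + 1)*(3*k - 2)), so s_k = R(k)·t_k = (-2)**k*k*(3 - 2*k).
s_(k+1) − s_k = (-2)**k*(6*k**2 - k - 2) = t_k.
Sum = s_(11) − s_(1); s_(11) = 428032, s_(1) = -2 ⇒ 428034.

Σ = 428034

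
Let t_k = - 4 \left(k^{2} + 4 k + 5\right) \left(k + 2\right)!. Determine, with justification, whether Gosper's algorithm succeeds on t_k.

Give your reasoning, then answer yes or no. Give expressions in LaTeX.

t_(k+1)/t_k = (k + 3)*(4*k + (k + 1)**2 + 9)/(k**2 + 4*k + 5).
Normal form (A,B,C) = (k + 3, 1, k**2 + 4*k + 5).
Solve (k + 3)·f(k+1) − (1)·f(k) = k**2 + 4*k + 5.
d = 1 from the (1,0,2) case.
Coefficient equations give f(k) = k + 1.
R(k) = B(k−1)·f(k)/C(k) = (k + 1)/(k**2 + 4*k + 5); s_k = R·t_k = -4*(k + 1)*factorial(k + 2).
Δs = -4*(k**2 + 4*k + 5)*factorial(k + 2), as required.

Yes. s_k = - 4 \left(k + 1\right) \left(k + 2\right)!.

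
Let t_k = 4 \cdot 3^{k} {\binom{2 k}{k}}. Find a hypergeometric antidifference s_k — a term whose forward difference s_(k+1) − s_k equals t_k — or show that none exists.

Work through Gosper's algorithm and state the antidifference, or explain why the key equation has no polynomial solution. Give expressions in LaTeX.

none (Gosper's algorithm certifies no s_k)

The ratio is 6*(2*k + 1)/(k + 1).
Normal form (A,B,C) = (12*k + 6, k + 1, 1).
Solve (12*k + 6)·f(k+1) − (k)·f(k) = 1.
Degrees (1,1,0) ⇒ d ≤ -1.
d = -1 < 0 ⇒ no nonzero polynomial f; not summable.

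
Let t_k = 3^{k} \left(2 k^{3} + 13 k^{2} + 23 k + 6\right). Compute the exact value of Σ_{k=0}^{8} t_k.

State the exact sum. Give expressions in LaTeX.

Σ = 17655654

The ratio is 3*(2*k**3 + 19*k**2 + 55*k + 44)/(2*k**3 + 13*k**2 + 23*k + 6).
Take A(k)=3, B(k)=1, C(k)=k**3 + 13*k**2/2 + 23*k/2 + 3.
Key eq: (3)·f(k+1) = (1)·f(k) + (k**3 + 13*k**2/2 + 23*k/2 + 3).
Bound: deg f ≤ 3.
A polynomial solution: f(k) = (k**3 + 2*k**2 + k - 3)/2.
R(k) = B(k−1)·f(k)/C(k) = (k**3 + 2*k**2 + k - 3)/((k + 3)*(2*k**2 + 7*k + 2)); s_k = R·t_k = 3**k*(k**3 + 2*k**2 + k - 3).
Verify: 3**k*(2*k**3 + 13*k**2 + 23*k + 6) matches t_k.
Telescoping: Σ = s_(9) − s_(0) = 17655651 − (-3) = 17655654.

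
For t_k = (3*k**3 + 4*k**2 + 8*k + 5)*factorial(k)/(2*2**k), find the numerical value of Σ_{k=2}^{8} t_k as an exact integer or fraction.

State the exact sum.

Σ = 711559/4

Compute t_(k+1)/t_k: get (3*k**4 + 16*k**3 + 38*k**2 + 45*k + 20)/(2*(3*k**3 + 4*k**2 + 8*k + 5)).
Factor: A=k/2 + 1/2; B=1; C=k**3 + 4*k**2/3 + 8*k/3 + 5/3.
Need (k/2 + 1/2)·f(k+1) − (1)·f(k) = k**3 + 4*k**2/3 + 8*k/3 + 5/3.
Degrees (1,0,3) ⇒ d ≤ 2.
Solve for f: f(k) = 2*(3*k**2 + k - 1)/3 (degree 2 ≤ 2).
R(k) = B(k−1)·f(k)/C(k) = 2*(3*k**2 + k - 1)/(3*k**3 + 4*k**2 + 8*k + 5); s_k = R·t_k = (3*k**2 + k - 1)*factorial(k)/2**k.
Δs = (3*k**3 + 4*k**2 + 8*k + 5)*factorial(k)/(2*2**k), as required.
Σ_(k=2)^(8) t_k = s_(9) − s_(2) = 711585/4 − (13/2) = 711559/4.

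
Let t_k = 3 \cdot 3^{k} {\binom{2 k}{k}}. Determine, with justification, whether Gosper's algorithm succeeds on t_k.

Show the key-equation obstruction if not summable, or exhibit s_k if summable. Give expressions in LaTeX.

No — negative degree bound, so no certificate f.

r(k) = 6*(2*k + 1)/(k + 1) after simplifying.
Take A(k)=12*k + 6, B(k)=k + 1, C(k)=1.
Need (12*k + 6)·f(k+1) − (k)·f(k) = 1.
deg f ≤ -1 (via 1,1,0).
Bound -1 < 0, so the key equation has no polynomial solution.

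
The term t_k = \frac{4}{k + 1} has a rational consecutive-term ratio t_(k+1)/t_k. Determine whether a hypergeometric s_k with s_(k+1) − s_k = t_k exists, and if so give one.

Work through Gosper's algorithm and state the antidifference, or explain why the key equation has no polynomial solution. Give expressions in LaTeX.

no hypergeometric antidifference exists

r(k) = (k + 1)/(k + 2) after simplifying.
A = k + 1, B = k + 2, C = 1.
f must satisfy (k + 1)·f(k+1) − (k + 1)·f(k) = 1.
d = 0 from the (1,1,0) case.
Put f(k) = c0: A·f(k+1) − B(k−1)·f(k) − C = -1; need -1 = 0 — inconsistent ⇒ no f, not summable.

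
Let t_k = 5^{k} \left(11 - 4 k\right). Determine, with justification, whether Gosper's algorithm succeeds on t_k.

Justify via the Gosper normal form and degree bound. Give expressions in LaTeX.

Ratio r(k) = 5*(4*k - 7)/(4*k - 11).
Take A(k)=5, B(k)=1, C(k)=k - 11/4.
Key eq: (5)·f(k+1) = (1)·f(k) + (k - 11/4).
deg f ≤ 1 (via 0,0,1).
Solve for f: f(k) = (k - 4)/4 (degree 1 ≤ 1).
Then R = B(k−1)f/C = (k - 4)/(4*k - 11), so s_k = R(k)·t_k = 5**k*(4 - k).
Check: Δs_k = 5**k*(11 - 4*k). ✓

Yes. s_k = 5^{k} \left(4 - k\right).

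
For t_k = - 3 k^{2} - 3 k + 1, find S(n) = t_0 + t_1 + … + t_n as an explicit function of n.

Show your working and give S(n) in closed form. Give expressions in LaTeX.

S(n) = - n^{3} - 3 n^{2} - n + 1

Compute t_(k+1)/t_k: get (3*k**2 + 9*k + 5)/(3*k**2 + 3*k - 1).
A = 1, B = 1, C = k**2 + k - 1/3.
Set up (1)·f(k+1) − (1)·f(k) − (k**2 + k - 1/3) = 0.
d = 3 from the (0,0,2) case.
Coefficient equations give f(k) = k*(k**2 - 2)/3.
R(k) = B(k−1)·f(k)/C(k) = k*(k**2 - 2)/(3*k**2 + 3*k - 1); s_k = R·t_k = k*(2 - k**2).
Check: Δs_k = -3*k**2 - 3*k + 1. ✓
Evaluate: s_(n+1) = -n**3 - 3*n**2 - n + 1; subtract s_(0) = 0 ⇒ S(n) = -n**3 - 3*n**2 - n + 1.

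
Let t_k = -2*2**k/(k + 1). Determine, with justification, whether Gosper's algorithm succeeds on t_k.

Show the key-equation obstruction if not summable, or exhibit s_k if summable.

No — t_k has no hypergeometric antidifference.

r(k) = 2*(k + 1)/(k + 2) after simplifying.
A = 2*k + 2, B = k + 2, C = 1.
f must satisfy (2*k + 2)·f(k+1) − (k + 1)·f(k) = 1.
deg f ≤ -1 (via 1,1,0).
d = -1 < 0 ⇒ no nonzero polynomial f; not summable.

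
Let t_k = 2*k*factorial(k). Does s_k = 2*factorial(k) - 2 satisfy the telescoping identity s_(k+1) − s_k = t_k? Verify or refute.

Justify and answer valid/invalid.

s_(k+1) = 2*factorial(k + 1) - 2
s_(k+1) − s_k = 2*k*factorial(k)
(s_(k+1) − s_k) − t_k = 0

valid; difference matches t_k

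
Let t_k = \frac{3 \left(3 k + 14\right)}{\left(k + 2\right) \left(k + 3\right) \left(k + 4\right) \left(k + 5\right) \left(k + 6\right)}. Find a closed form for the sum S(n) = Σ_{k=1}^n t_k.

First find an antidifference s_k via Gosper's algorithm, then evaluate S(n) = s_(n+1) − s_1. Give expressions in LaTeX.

S(n) = \frac{n \left(n^{2} + 13 n + 54\right)}{24 \left(n^{3} + 13 n^{2} + 54 n + 72\right)}

r(k) = (k + 2)*(3*k + 17)/((k + 7)*(3*k + 14)) after simplifying.
Factor: A=k + 2; B=k + 7; C=k + 14/3.
Set up (k + 2)·f(k+1) − (k + 6)·f(k) − (k + 14/3) = 0.
Bound: deg f ≤ 4.
Match coefficients ⇒ f(k) = k*(k + 4)*(k**2 + 10*k + 31)/90.
Then R = B(k−1)f/C = k*(k + 4)*(k + 6)*(k**2 + 10*k + 31)/(30*(3*k + 14)), so s_k = R(k)·t_k = k*(k**2 + 10*k + 31)/(10*(k**3 + 10*k**2 + 31*k + 30)).
s_(k+1) − s_k = 3*(3*k + 14)/(k**5 + 20*k**4 + 155*k**3 + 580*k**2 + 1044*k + 720) = t_k.
Evaluate: s_(n+1) = (n**3 + 13*n**2 + 54*n + 42)/(10*(n**3 + 13*n**2 + 54*n + 72)); subtract s_(1) = 7/120 ⇒ S(n) = n*(n**2 + 13*n + 54)/(24*(n**3 + 13*n**2 + 54*n + 72)).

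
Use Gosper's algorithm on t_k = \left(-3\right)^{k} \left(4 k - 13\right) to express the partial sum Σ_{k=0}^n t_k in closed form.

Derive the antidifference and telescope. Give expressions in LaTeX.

S(n) = 3 \left(-3\right)^{n} n - 9 \left(-3\right)^{n} - 4

Compute t_(k+1)/t_k: get 3*(9 - 4*k)/(4*k - 13).
So A=-3 and B=1, with C=k - 13/4.
Solve (-3)·f(k+1) − (1)·f(k) = k - 13/4.
Bound: deg f ≤ 1.
Match coefficients ⇒ f(k) = -(k - 4)/4.
Then R = B(k−1)f/C = -(k - 4)/(4*k - 13), so s_k = R(k)·t_k = (-3)**k*(4 - k).
s_(k+1) − s_k = (-3)**k*(4*k - 13) = t_k.
Evaluate: s_(n+1) = (-3)**(n + 1)*(3 - n); subtract s_(0) = 4 ⇒ S(n) = 3*(-3)**n*n - 9*(-3)**n - 4.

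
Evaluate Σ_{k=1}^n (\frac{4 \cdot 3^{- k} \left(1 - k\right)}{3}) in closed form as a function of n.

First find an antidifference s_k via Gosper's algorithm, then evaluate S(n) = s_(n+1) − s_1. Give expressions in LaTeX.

S(n) = 3^{- n - 1} \left(- 3^{n} + 2 n + 1\right)

Step 1: r(k) = k/(3*(k - 1)).
Gosper form: A/B · C(k+1)/C(k) with A=1/3, B=1, C=k - 1.
Key eq: (1/3)·f(k+1) = (1)·f(k) + (k - 1).
d = 1 from the (0,0,1) case.
Solve for f: f(k) = -3*(2*k - 1)/4 (degree 1 ≤ 1).
Certificate R = B(k−1)f/C = -3*(2*k - 1)/(4*(k - 1)) gives s_k = (2*k - 1)/3**k.
s_(k+1) − s_k = 4*(1 - k)/(3*3**k) = t_k.
Evaluate: s_(n+1) = 3**(-n - 1)*(2*n + 1); subtract s_(1) = 1/3 ⇒ S(n) = 3**(-n - 1)*(-3**n + 2*n + 1).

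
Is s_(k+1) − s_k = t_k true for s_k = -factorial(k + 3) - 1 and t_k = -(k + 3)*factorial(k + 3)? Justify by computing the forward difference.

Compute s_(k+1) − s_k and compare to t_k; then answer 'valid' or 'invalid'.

Valid: the claim telescopes to t_k.

s_(k+1) = -factorial(k + 4) - 1
s_(k+1) − s_k = -(k + 3)*factorial(k + 3)
(s_(k+1) − s_k) − t_k = 0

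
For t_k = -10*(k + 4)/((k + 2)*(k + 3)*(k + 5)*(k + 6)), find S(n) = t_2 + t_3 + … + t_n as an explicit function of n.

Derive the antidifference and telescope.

S(n) = 5*(-n**2 - 9*n + 10)/(28*(n**2 + 9*n + 18))

Ratio r(k) = (k + 2)*(k + 5)**2/((k + 4)**2*(k + 7)).
So A=k + 2 and B=k + 7, with C=k**2 + 8*k + 16.
Need (k + 2)·f(k+1) − (k + 6)·f(k) = k**2 + 8*k + 16.
d = 4 from the (1,1,2) case.
A polynomial solution: f(k) = k*(k + 3)*(k + 4)*(k + 7)/20.
So s_k = (B(k−1)f/C)·t_k = (k*(k + 3)*(k + 6)*(k + 7)/(20*(k + 4)))·t_k = k*(-k - 7)/(2*(k**2 + 7*k + 10)).
Δs = 10*(-k - 4)/(k**4 + 16*k**3 + 91*k**2 + 216*k + 180), as required.
Σ_(k=2)^n t_k = s_(n+1) − s_(2) = ((-n**2 - 9*n - 8)/(2*(n**2 + 9*n + 18))) − (-9/28), i.e. 5*(-n**2 - 9*n + 10)/(28*(n**2 + 9*n + 18)).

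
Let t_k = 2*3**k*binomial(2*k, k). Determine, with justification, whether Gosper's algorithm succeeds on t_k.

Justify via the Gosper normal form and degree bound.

Ratio r(k) = 6*(2*k + 1)/(k + 1).
Gosper form: A/B · C(k+1)/C(k) with A=12*k + 6, B=k + 1, C=1.
Need (12*k + 6)·f(k+1) − (k)·f(k) = 1.
From deg A=1, deg B=1, deg C=0: d=-1.
Negative degree bound (-1): no f exists, t_k not Gosper-summable.

No. Not Gosper-summable.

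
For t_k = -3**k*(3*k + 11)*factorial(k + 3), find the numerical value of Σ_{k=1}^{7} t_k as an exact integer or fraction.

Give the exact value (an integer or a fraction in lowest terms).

Compute t_(k+1)/t_k: get 3*(k + 4)*(3*k + 14)/(3*k + 11).
Normal form (A,B,C) = (3*k + 12, 1, k + 11/3).
Need (3*k + 12)·f(k+1) − (1)·f(k) = k + 11/3.
deg f ≤ 0 (via 1,0,1).
Match coefficients ⇒ f(k) = 1/3.
Then R = B(k−1)f/C = 1/(3*k + 11), so s_k = R(k)·t_k = -3**k*factorial(k + 3).
Check: Δs_k = -3**k*(3*k + 11)*factorial(k + 3). ✓
Sum = s_(8) − s_(1); s_(8) = -261894124800, s_(1) = -72 ⇒ -261894124728.

Σ = -261894124728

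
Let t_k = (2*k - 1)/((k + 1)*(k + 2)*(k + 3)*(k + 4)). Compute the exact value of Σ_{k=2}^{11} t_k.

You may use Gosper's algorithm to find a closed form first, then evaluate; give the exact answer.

Σ = 79/2730

Compute t_(k+1)/t_k: get (k + 1)*(2*k + 1)/((k + 5)*(2*k - 1)).
Take A(k)=k + 1, B(k)=k + 5, C(k)=k - 1/2.
Need (k + 1)·f(k+1) − (k + 4)·f(k) = k - 1/2.
Bound: deg f ≤ 3.
Solve for f: f(k) = -k/2 (degree 1 ≤ 3).
Certificate R = B(k−1)f/C = -k*(k + 4)/(2*k - 1) gives s_k = -k/((k + 1)*(k + 2)*(k + 3)).
Check: Δs_k = (2*k - 1)/(k**4 + 10*k**3 + 35*k**2 + 50*k + 24). ✓
Telescoping: Σ = s_(12) − s_(2) = -2/455 − (-1/30) = 79/2730.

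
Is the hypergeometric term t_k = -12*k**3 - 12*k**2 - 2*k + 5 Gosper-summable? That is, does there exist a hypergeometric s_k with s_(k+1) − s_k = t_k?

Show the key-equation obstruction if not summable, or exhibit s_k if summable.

Yes. s_k = k*(-3*k**3 + 2*k**2 + 2*k + 4).

r(k) = (12*k**3 + 48*k**2 + 62*k + 21)/(12*k**3 + 12*k**2 + 2*k - 5) after simplifying.
Factor: A=1; B=1; C=k**3 + k**2 + k/6 - 5/12.
Solve (1)·f(k+1) − (1)·f(k) = k**3 + k**2 + k/6 - 5/12.
From deg A=0, deg B=0, deg C=3: d=4.
A polynomial solution: f(k) = k*(3*k**3 - 2*k**2 - 2*k - 4)/12.
Then R = B(k−1)f/C = k*(3*k**3 - 2*k**2 - 2*k - 4)/(12*k**3 + 12*k**2 + 2*k - 5), so s_k = R(k)·t_k = k*(-3*k**3 + 2*k**2 + 2*k + 4).
s_(k+1) − s_k = -12*k**3 - 12*k**2 - 2*k + 5 = t_k.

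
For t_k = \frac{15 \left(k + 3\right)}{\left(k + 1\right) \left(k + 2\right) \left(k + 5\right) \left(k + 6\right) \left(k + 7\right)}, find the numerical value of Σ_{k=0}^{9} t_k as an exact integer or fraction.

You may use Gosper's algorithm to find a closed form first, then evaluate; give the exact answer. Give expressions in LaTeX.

The ratio is (k + 1)*(k + 4)*(k + 5)/((k + 3)**2*(k + 8)).
Gosper form: A/B · C(k+1)/C(k) with A=k + 1, B=k + 8, C=k**3 + 10*k**2 + 33*k + 36.
Key eq: (k + 1)·f(k+1) = (k + 7)·f(k) + (k**3 + 10*k**2 + 33*k + 36).
Degrees (1,1,3) ⇒ d ≤ 6.
Solving with deg f ≤ 6: f(k) = k*(k + 2)*(k + 3)*(k + 4)*(k**2 + 12*k + 41)/90.
Certificate R = B(k−1)f/C = k*(k + 2)*(k + 7)*(k**2 + 12*k + 41)/(90*(k + 3)) gives s_k = k*(k**2 + 12*k + 41)/(6*(k**3 + 12*k**2 + 41*k + 30)).
s_(k+1) − s_k = 15*(k + 3)/(k**5 + 21*k**4 + 163*k**3 + 567*k**2 + 844*k + 420) = t_k.
Σ_(k=0)^(9) t_k = s_(10) − s_(0) = 29/176 − (0) = 29/176.

Σ = 29/176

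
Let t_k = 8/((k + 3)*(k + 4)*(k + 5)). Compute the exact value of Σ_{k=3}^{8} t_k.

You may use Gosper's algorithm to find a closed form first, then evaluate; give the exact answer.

r(k) = (k + 3)/(k + 6) after simplifying.
Take A(k)=k + 3, B(k)=k + 6, C(k)=1.
Set up (k + 3)·f(k+1) − (k + 5)·f(k) − (1) = 0.
From deg A=1, deg B=1, deg C=0: d=2.
A polynomial solution: f(k) = k*(k + 7)/24.
So s_k = (B(k−1)f/C)·t_k = (k*(k + 5)*(k + 7)/24)·t_k = k*(k + 7)/(3*(k + 3)*(k + 4)).
Δs = 8/(k**3 + 12*k**2 + 47*k + 60), as required.
Evaluate s at k=9 and k=3: 4/13 and 5/21; difference 19/273.

Σ = 19/273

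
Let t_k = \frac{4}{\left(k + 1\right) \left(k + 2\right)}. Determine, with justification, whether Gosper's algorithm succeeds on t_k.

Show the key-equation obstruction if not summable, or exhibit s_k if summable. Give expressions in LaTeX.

Yes. s_k = \frac{4 k}{k + 1}.

Ratio r(k) = (k + 1)/(k + 3).
Factor: A=k + 1; B=k + 3; C=1.
Key eq: (k + 1)·f(k+1) = (k + 2)·f(k) + (1).
Degrees (1,1,0) ⇒ d ≤ 1.
Solving with deg f ≤ 1: f(k) = k.
Certificate R = B(k−1)f/C = k*(k + 2) gives s_k = 4*k/(k + 1).
Verify: 4/(k**2 + 3*k + 2) matches t_k.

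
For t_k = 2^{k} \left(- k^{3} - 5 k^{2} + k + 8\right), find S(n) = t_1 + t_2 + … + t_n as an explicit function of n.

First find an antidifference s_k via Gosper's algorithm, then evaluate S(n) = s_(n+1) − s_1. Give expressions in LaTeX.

The ratio is 2*(k**3 + 8*k**2 + 12*k - 3)/(k**3 + 5*k**2 - k - 8).
So A=2 and B=1, with C=k**3 + 5*k**2 - k - 8.
Key eq: (2)·f(k+1) = (1)·f(k) + (k**3 + 5*k**2 - k - 8).
d = 3 from the (0,0,3) case.
Coefficient equations give f(k) = k**3 - k**2 - 3*k - 2.
Then R = B(k−1)f/C = (k**3 - k**2 - 3*k - 2)/(k**3 + 5*k**2 - k - 8), so s_k = R(k)·t_k = 2**k*(-k**3 + k**2 + 3*k + 2).
Check: Δs_k = 2**k*(-k**3 - 5*k**2 + k + 8). ✓
Telescope: S(n) = s_(n+1) − s_(1) = 2**(n + 1)*(-n**3 - 2*n**2 + 2*n + 5) − (10) = -2*2**n*n**3 - 4*2**n*n**2 + 4*2**n*n + 10*2**n - 10.

S(n) = - 2 \cdot 2^{n} n^{3} - 4 \cdot 2^{n} n^{2} + 4 \cdot 2^{n} n + 10 \cdot 2^{n} - 10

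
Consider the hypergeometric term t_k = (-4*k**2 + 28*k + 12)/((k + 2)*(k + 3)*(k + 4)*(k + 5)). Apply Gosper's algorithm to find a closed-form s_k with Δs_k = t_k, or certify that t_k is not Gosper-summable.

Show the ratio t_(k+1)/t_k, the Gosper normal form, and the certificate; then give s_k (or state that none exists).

s_k = k*(k**2 + 33*k + 2)/(6*(k + 2)*(k + 3)*(k + 4))

Compute t_(k+1)/t_k: get (k + 2)*(7*k - (k + 1)**2 + 10)/((k + 6)*(-k**2 + 7*k + 3)).
A = k + 2, B = k + 6, C = k**2 - 7*k - 3.
Set up (k + 2)·f(k+1) − (k + 5)·f(k) − (k**2 - 7*k - 3) = 0.
deg f ≤ 3 (via 1,1,2).
Solve for f: f(k) = -k*(k**2 + 33*k + 2)/24 (degree 3 ≤ 3).
Then R = B(k−1)f/C = -k*(k + 5)*(k**2 + 33*k + 2)/(24*(k**2 - 7*k - 3)), so s_k = R(k)·t_k = k*(k**2 + 33*k + 2)/(6*(k + 2)*(k + 3)*(k + 4)).
s_(k+1) − s_k = 4*(-k**2 + 7*k + 3)/(k**4 + 14*k**3 + 71*k**2 + 154*k + 120) = t_k.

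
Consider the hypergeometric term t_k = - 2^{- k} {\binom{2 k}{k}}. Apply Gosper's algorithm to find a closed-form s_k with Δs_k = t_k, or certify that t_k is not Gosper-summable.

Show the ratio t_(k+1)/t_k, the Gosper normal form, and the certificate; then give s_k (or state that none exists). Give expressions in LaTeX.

not Gosper-summable; s_k does not exist

Step 1: r(k) = (2*k + 1)/(k + 1).
Normal form (A,B,C) = (2*k + 1, k + 1, 1).
Key eq: (2*k + 1)·f(k+1) = (k)·f(k) + (1).
Degrees (1,1,0) ⇒ d ≤ -1.
deg f ≤ -1 is impossible — no certificate.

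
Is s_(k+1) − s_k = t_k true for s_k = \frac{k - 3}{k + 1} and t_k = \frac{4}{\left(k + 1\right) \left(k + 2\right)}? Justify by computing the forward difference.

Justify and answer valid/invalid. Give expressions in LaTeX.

valid; difference matches t_k

s_(k+1) = (k - 2)/(k + 2)
s_(k+1) − s_k = 4/(k**2 + 3*k + 2)
(s_(k+1) − s_k) − t_k = 0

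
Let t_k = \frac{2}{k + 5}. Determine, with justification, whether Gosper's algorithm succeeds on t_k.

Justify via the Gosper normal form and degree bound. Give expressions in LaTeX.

No — t_k has no hypergeometric antidifference.

t_(k+1)/t_k = (k + 5)/(k + 6).
Factor: A=k + 5; B=k + 6; C=1.
f must satisfy (k + 5)·f(k+1) − (k + 5)·f(k) = 1.
From deg A=1, deg B=1, deg C=0: d=0.
Write f(k) = c0. Then LHS − RHS = -1, requiring -1 = 0: contradictory. No certificate.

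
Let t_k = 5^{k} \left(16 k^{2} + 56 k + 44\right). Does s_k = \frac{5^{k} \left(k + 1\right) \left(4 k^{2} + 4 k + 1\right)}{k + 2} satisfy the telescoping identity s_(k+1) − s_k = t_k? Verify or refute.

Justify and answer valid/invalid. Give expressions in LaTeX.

s_(k+1) = 5**(k + 1)*(k + 2)*(4*k + 4*(k + 1)**2 + 5)/(k + 3)
s_(k+1) − s_k = 5**k*(16*k**4 + 120*k**3 + 336*k**2 + 404*k + 177)/(k**2 + 5*k + 6)
(s_(k+1) − s_k) − t_k = 5**k*(-16*k**3 - 84*k**2 - 152*k - 87)/(k**2 + 5*k + 6)

Invalid: residual \frac{5^{k} \left(- 16 k^{3} - 84 k^{2} - 152 k - 87\right)}{k^{2} + 5 k + 6} ≠ 0.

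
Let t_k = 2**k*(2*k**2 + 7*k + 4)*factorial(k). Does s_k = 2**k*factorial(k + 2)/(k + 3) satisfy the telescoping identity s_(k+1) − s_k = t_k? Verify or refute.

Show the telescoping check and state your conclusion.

Invalid: residual -2**(k + 1)*(2*k + 5)*(k**2 + 4*k + 2)*factorial(k)/((k + 3)*(k + 4)) ≠ 0.

s_(k+1) = 2**(k + 1)*factorial(k + 3)/(k + 4)
s_(k+1) − s_k = 2**k*(k + 2)*(2*k + 7)*factorial(k + 2)/((k + 3)*(k + 4))
(s_(k+1) − s_k) − t_k = -2**(k + 1)*(2*k + 5)*(k**2 + 4*k + 2)*factorial(k)/((k + 3)*(k + 4))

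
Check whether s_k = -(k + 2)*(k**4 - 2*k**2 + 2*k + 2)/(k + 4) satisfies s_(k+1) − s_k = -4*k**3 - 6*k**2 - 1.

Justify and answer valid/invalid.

Invalid: residual 2*(3*k**4 + 22*k**3 + 26*k**2 - k + 2)/(k**2 + 9*k + 20) ≠ 0.

s_(k+1) = -(k + 3)*(2*k + (k + 1)**4 - 2*(k + 1)**2 + 4)/(k + 5)
s_(k+1) − s_k = (-4*k**5 - 36*k**4 - 90*k**3 - 69*k**2 - 11*k - 16)/(k**2 + 9*k + 20)
(s_(k+1) − s_k) − t_k = 2*(3*k**4 + 22*k**3 + 26*k**2 - k + 2)/(k**2 + 9*k + 20)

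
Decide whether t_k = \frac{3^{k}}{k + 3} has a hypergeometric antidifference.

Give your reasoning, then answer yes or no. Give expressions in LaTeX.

r(k) = 3*(k + 3)/(k + 4) after simplifying.
Factor: A=3*k + 9; B=k + 4; C=1.
Set up (3*k + 9)·f(k+1) − (k + 3)·f(k) − (1) = 0.
From deg A=1, deg B=1, deg C=0: d=-1.
deg f ≤ -1 is impossible — no certificate.

No; the degree bound rules out any f.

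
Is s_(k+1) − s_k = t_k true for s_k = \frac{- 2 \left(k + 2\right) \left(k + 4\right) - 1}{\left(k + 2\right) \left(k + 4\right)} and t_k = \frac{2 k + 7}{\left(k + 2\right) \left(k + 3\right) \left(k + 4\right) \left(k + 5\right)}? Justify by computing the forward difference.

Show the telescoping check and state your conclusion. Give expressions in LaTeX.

valid (s_(k+1) − s_k reduces to t_k)

s_(k+1) = (-2*(k + 3)*(k + 5) - 1)/((k + 3)*(k + 5))
s_(k+1) − s_k = (2*k + 7)/(k**4 + 14*k**3 + 71*k**2 + 154*k + 120)
(s_(k+1) − s_k) − t_k = 0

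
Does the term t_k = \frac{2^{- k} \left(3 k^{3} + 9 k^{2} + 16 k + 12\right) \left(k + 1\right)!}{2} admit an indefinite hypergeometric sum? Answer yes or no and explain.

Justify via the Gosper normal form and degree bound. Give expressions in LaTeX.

t_(k+1)/t_k = (3*k**4 + 24*k**3 + 79*k**2 + 126*k + 80)/(2*(3*k**3 + 9*k**2 + 16*k + 12)).
Normal form (A,B,C) = (k/2 + 1, 1, k**3 + 3*k**2 + 16*k/3 + 4).
f must satisfy (k/2 + 1)·f(k+1) − (1)·f(k) = k**3 + 3*k**2 + 16*k/3 + 4.
From deg A=1, deg B=0, deg C=3: d=2.
Coefficient equations give f(k) = 2*(3*k**2 + 3*k - 2)/3.
Certificate R = B(k−1)f/C = 2*(3*k**2 + 3*k - 2)/(3*k**3 + 9*k**2 + 16*k + 12) gives s_k = (3*k**2 + 3*k - 2)*factorial(k + 1)/2**k.
s_(k+1) − s_k = (3*k**3 + 9*k**2 + 16*k + 12)*factorial(k + 1)/(2*2**k) = t_k.

Yes. s_k = 2^{- k} \left(3 k^{2} + 3 k - 2\right) \left(k + 1\right)!.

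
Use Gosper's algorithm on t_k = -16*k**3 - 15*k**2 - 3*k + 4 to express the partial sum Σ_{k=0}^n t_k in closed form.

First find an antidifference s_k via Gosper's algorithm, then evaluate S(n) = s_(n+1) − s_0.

t_(k+1)/t_k = (16*k**3 + 63*k**2 + 81*k + 30)/(16*k**3 + 15*k**2 + 3*k - 4).
Factor: A=1; B=1; C=k**3 + 15*k**2/16 + 3*k/16 - 1/4.
Key eq: (1)·f(k+1) = (1)·f(k) + (k**3 + 15*k**2/16 + 3*k/16 - 1/4).
Degrees (0,0,3) ⇒ d ≤ 4.
Solving with deg f ≤ 4: f(k) = k*(4*k**3 - 3*k**2 - 2*k - 3)/16.
Certificate R = B(k−1)f/C = k*(4*k**3 - 3*k**2 - 2*k - 3)/(16*k**3 + 15*k**2 + 3*k - 4) gives s_k = k*(-4*k**3 + 3*k**2 + 2*k + 3).
Verify: -16*k**3 - 15*k**2 - 3*k + 4 matches t_k.
Σ_(k=0)^n t_k = s_(n+1) − s_(0) = (-4*n**4 - 13*n**3 - 13*n**2 + 4) − (0), i.e. -4*n**4 - 13*n**3 - 13*n**2 + 4.

S(n) = -4*n**4 - 13*n**3 - 13*n**2 + 4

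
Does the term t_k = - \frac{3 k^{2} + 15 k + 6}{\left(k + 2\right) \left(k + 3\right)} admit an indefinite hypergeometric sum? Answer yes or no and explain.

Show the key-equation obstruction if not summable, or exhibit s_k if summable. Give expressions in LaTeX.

Yes. s_k = - \frac{3 k^{2}}{k + 2}.

The ratio is (k + 2)*(5*k + (k + 1)**2 + 7)/((k + 4)*(k**2 + 5*k + 2)).
Take A(k)=k + 2, B(k)=k + 4, C(k)=k**2 + 5*k + 2.
f must satisfy (k + 2)·f(k+1) − (k + 3)·f(k) = k**2 + 5*k + 2.
Degrees (1,1,2) ⇒ d ≤ 2.
A polynomial solution: f(k) = k**2.
Get s_k = R·t_k = -3*k**2/(k + 2) with R(k) = B(k−1)f(k)/C(k) = k**2*(k + 3)/(k**2 + 5*k + 2).
s_(k+1) − s_k = 3*(-k**2 - 5*k - 2)/(k**2 + 5*k + 6) = t_k.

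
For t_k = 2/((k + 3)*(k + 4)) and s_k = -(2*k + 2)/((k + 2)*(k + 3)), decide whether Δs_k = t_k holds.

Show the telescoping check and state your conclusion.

s_(k+1) = 2*(-k - 2)/((k + 3)*(k + 4))
s_(k+1) − s_k = 2*k/(k**3 + 9*k**2 + 26*k + 24)
(s_(k+1) − s_k) − t_k = -4/(k**3 + 9*k**2 + 26*k + 24)

Invalid: residual -4/(k**3 + 9*k**2 + 26*k + 24) ≠ 0.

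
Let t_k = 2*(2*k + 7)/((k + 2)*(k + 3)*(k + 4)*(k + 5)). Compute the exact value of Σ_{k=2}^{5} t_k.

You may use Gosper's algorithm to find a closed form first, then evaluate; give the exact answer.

r(k) = (k + 2)*(2*k + 9)/((k + 6)*(2*k + 7)) after simplifying.
So A=k + 2 and B=k + 6, with C=k + 7/2.
Need (k + 2)·f(k+1) − (k + 5)·f(k) = k + 7/2.
Degrees (1,1,1) ⇒ d ≤ 3.
A polynomial solution: f(k) = k*(k + 3)*(k + 6)/16.
R(k) = B(k−1)·f(k)/C(k) = k*(k + 3)*(k + 5)*(k + 6)/(8*(2*k + 7)); s_k = R·t_k = k*(k + 6)/(4*(k**2 + 6*k + 8)).
s_(k+1) − s_k = 2*(2*k + 7)/(k**4 + 14*k**3 + 71*k**2 + 154*k + 120) = t_k.
Telescoping: Σ = s_(6) − s_(2) = 9/40 − (1/6) = 7/120.

Σ = 7/120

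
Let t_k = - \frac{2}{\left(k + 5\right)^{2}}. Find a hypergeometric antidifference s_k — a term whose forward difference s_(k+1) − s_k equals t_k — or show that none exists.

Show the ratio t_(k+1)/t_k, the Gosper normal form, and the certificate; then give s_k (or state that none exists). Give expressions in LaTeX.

Ratio r(k) = (k + 5)**2/(k + 6)**2.
Factor: A=k**2 + 10*k + 25; B=k**2 + 12*k + 36; C=1.
f must satisfy (k**2 + 10*k + 25)·f(k+1) − (k**2 + 10*k + 25)·f(k) = 1.
Bound: deg f ≤ 0.
Write f(k) = c0. Then LHS − RHS = -1, requiring -1 = 0: contradictory. No certificate.

no hypergeometric antidifference exists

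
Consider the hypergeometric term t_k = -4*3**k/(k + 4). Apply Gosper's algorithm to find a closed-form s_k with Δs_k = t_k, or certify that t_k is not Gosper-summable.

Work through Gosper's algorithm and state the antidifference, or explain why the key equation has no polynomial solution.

Step 1: r(k) = 3*(k + 4)/(k + 5).
Gosper form: A/B · C(k+1)/C(k) with A=3*k + 12, B=k + 5, C=1.
Solve (3*k + 12)·f(k+1) − (k + 4)·f(k) = 1.
d = -1 from the (1,1,0) case.
Bound -1 < 0, so the key equation has no polynomial solution.

not Gosper-summable; s_k does not exist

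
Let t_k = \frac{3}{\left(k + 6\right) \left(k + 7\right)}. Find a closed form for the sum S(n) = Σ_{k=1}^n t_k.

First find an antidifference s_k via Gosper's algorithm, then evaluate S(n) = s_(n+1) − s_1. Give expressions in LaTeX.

S(n) = \frac{3 n}{7 \left(n + 7\right)}

t_(k+1)/t_k = (k + 6)/(k + 8).
Factor: A=k + 6; B=k + 8; C=1.
Key eq: (k + 6)·f(k+1) = (k + 7)·f(k) + (1).
From deg A=1, deg B=1, deg C=0: d=1.
A polynomial solution: f(k) = k/6.
Then R = B(k−1)f/C = k*(k + 7)/6, so s_k = R(k)·t_k = k/(2*(k + 6)).
s_(k+1) − s_k = 3/(k**2 + 13*k + 42) = t_k.
s_(n+1) = (n + 1)/(2*(n + 7)) and s_(1) = 1/14, so S(n) = 3*n/(7*(n + 7)).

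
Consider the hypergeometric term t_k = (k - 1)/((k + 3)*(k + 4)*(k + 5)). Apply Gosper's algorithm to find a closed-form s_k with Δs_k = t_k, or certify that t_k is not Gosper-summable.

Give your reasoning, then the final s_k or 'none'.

s_k = k*(k - 5)/(12*(k + 3)*(k + 4))

Ratio r(k) = k*(k + 3)/((k - 1)*(k + 6)).
Gosper form: A/B · C(k+1)/C(k) with A=k + 3, B=k + 6, C=k - 1.
Solve (k + 3)·f(k+1) − (k + 5)·f(k) = k - 1.
Bound: deg f ≤ 2.
Solve for f: f(k) = k*(k - 5)/12 (degree 2 ≤ 2).
Certificate R = B(k−1)f/C = k*(k - 5)*(k + 5)/(12*(k - 1)) gives s_k = k*(k - 5)/(12*(k + 3)*(k + 4)).
Verify: (k - 1)/(k**3 + 12*k**2 + 47*k + 60) matches t_k.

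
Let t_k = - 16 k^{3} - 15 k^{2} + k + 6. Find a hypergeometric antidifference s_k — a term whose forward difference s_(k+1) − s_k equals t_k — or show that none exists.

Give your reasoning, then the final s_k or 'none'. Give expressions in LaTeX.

r(k) = (16*k**3 + 63*k**2 + 77*k + 24)/(16*k**3 + 15*k**2 - k - 6) after simplifying.
So A=1 and B=1, with C=k**3 + 15*k**2/16 - k/16 - 3/8.
Key eq: (1)·f(k+1) = (1)·f(k) + (k**3 + 15*k**2/16 - k/16 - 3/8).
d = 4 from the (0,0,3) case.
A polynomial solution: f(k) = k*(4*k**3 - 3*k**2 - 4*k - 3)/16.
Get s_k = R·t_k = k*(-4*k**3 + 3*k**2 + 4*k + 3) with R(k) = B(k−1)f(k)/C(k) = k*(4*k**3 - 3*k**2 - 4*k - 3)/(16*k**3 + 15*k**2 - k - 6).
Δs = -16*k**3 - 15*k**2 + k + 6, as required.

s_k = k \left(- 4 k^{3} + 3 k^{2} + 4 k + 3\right)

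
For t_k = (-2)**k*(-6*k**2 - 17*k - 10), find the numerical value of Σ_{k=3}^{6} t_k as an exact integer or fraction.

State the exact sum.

Compute t_(k+1)/t_k: get 2*(-6*k**2 - 29*k - 33)/(6*k**2 + 17*k + 10).
Gosper form: A/B · C(k+1)/C(k) with A=-2, B=1, C=k**2 + 17*k/6 + 5/3.
Solve (-2)·f(k+1) − (1)·f(k) = k**2 + 17*k/6 + 5/3.
deg f ≤ 2 (via 0,0,2).
Coefficient equations give f(k) = -k*(2*k + 3)/6.
So s_k = (B(k−1)f/C)·t_k = (-k*(2*k + 3)/((k + 2)*(6*k + 5)))·t_k = (-2)**k*k*(2*k + 3).
Δs = (-2)**k*(-6*k**2 - 17*k - 10), as required.
Σ_(k=3)^(6) t_k = s_(7) − s_(3) = -15232 − (-216) = -15016.

Σ = -15016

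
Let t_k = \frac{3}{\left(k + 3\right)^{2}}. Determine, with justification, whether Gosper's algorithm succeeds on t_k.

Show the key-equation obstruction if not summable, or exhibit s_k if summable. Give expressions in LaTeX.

No — t_k has no hypergeometric antidifference.

r(k) = (k + 3)**2/(k + 4)**2 after simplifying.
So A=k**2 + 6*k + 9 and B=k**2 + 8*k + 16, with C=1.
Set up (k**2 + 6*k + 9)·f(k+1) − (k**2 + 6*k + 9)·f(k) − (1) = 0.
From deg A=2, deg B=2, deg C=0: d=0.
f = c0 ⇒ A·f(k+1) − B(k−1)·f(k) − C = -1. The system {-1 = 0} is inconsistent; no antidifference.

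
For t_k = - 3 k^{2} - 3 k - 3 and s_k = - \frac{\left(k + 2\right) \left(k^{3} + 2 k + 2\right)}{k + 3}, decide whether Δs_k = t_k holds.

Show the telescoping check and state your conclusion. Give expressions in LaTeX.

Invalid: residual \frac{2 k^{3} + 12 k^{2} + 10 k + 7}{k^{2} + 7 k + 12} ≠ 0.

s_(k+1) = -(k + 3)*(2*k + (k + 1)**3 + 4)/(k + 4)
s_(k+1) − s_k = (-3*k**4 - 22*k**3 - 48*k**2 - 47*k - 29)/(k**2 + 7*k + 12)
(s_(k+1) − s_k) − t_k = (2*k**3 + 12*k**2 + 10*k + 7)/(k**2 + 7*k + 12)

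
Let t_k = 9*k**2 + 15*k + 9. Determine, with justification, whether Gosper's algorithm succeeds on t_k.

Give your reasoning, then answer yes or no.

r(k) = (3*k**2 + 11*k + 11)/(3*k**2 + 5*k + 3) after simplifying.
Factor: A=1; B=1; C=k**2 + 5*k/3 + 1.
f must satisfy (1)·f(k+1) − (1)·f(k) = k**2 + 5*k/3 + 1.
From deg A=0, deg B=0, deg C=2: d=3.
Coefficient equations give f(k) = k*(k**2 + k + 1)/3.
R(k) = B(k−1)·f(k)/C(k) = k*(k**2 + k + 1)/(3*k**2 + 5*k + 3); s_k = R·t_k = 3*k*(k**2 + k + 1).
Check: Δs_k = 9*k**2 + 15*k + 9. ✓

Yes. s_k = 3*k*(k**2 + k + 1).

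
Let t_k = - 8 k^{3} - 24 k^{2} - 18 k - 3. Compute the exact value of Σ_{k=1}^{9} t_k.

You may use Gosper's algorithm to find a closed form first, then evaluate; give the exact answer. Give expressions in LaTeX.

Ratio r(k) = (8*k**3 + 48*k**2 + 90*k + 53)/(8*k**3 + 24*k**2 + 18*k + 3).
So A=1 and B=1, with C=k**3 + 3*k**2 + 9*k/4 + 3/8.
Set up (1)·f(k+1) − (1)·f(k) − (k**3 + 3*k**2 + 9*k/4 + 3/8) = 0.
Degrees (0,0,3) ⇒ d ≤ 4.
Solve for f: f(k) = k*(k + 2)*(2*k**2 - 1)/8 (degree 4 ≤ 4).
Get s_k = R·t_k = k*(-2*k**3 - 4*k**2 + k + 2) with R(k) = B(k−1)f(k)/C(k) = k*(k + 2)*(2*k**2 - 1)/(8*k**3 + 24*k**2 + 18*k + 3).
Verify: -8*k**3 - 24*k**2 - 18*k - 3 matches t_k.
Sum = s_(10) − s_(1); s_(10) = -23880, s_(1) = -3 ⇒ -23877.

Σ = -23877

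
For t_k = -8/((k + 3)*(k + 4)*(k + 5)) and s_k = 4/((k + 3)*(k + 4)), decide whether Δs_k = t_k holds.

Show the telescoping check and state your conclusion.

Valid — Δs_k = t_k.

s_(k+1) = 4/((k + 4)*(k + 5))
s_(k+1) − s_k = -8/(k**3 + 12*k**2 + 47*k + 60)
(s_(k+1) − s_k) − t_k = 0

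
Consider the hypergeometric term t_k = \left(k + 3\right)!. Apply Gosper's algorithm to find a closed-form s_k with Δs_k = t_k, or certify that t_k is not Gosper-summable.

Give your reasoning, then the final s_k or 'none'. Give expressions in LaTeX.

Step 1: r(k) = k + 4.
Factor: A=k + 4; B=1; C=1.
Key eq: (k + 4)·f(k+1) = (1)·f(k) + (1).
Degrees (1,0,0) ⇒ d ≤ -1.
Negative degree bound (-1): no f exists, t_k not Gosper-summable.

not Gosper-summable; s_k does not exist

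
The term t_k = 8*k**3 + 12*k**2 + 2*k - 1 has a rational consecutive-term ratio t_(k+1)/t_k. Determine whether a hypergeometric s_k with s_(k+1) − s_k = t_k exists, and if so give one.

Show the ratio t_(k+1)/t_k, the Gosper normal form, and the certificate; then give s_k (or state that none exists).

s_k = k**2*(2*k**2 - 3)

Ratio r(k) = (8*k**3 + 36*k**2 + 50*k + 21)/(8*k**3 + 12*k**2 + 2*k - 1).
Normal form (A,B,C) = (1, 1, k**3 + 3*k**2/2 + k/4 - 1/8).
f must satisfy (1)·f(k+1) − (1)·f(k) = k**3 + 3*k**2/2 + k/4 - 1/8.
deg f ≤ 4 (via 0,0,3).
A polynomial solution: f(k) = k**2*(2*k**2 - 3)/8.
Certificate R = B(k−1)f/C = k**2*(2*k**2 - 3)/((2*k + 1)*(4*k**2 + 4*k - 1)) gives s_k = k**2*(2*k**2 - 3).
Verify: 8*k**3 + 12*k**2 + 2*k - 1 matches t_k.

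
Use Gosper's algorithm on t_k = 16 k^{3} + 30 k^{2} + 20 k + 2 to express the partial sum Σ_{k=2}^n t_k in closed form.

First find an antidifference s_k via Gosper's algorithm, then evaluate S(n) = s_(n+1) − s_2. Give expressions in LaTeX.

S(n) = 4 n^{4} + 18 n^{3} + 29 n^{2} + 17 n - 68

Step 1: r(k) = (8*k**3 + 39*k**2 + 64*k + 34)/(8*k**3 + 15*k**2 + 10*k + 1).
Take A(k)=1, B(k)=1, C(k)=k**3 + 15*k**2/8 + 5*k/4 + 1/8.
Set up (1)·f(k+1) − (1)·f(k) − (k**3 + 15*k**2/8 + 5*k/4 + 1/8) = 0.
deg f ≤ 4 (via 0,0,3).
Solve for f: f(k) = k*(4*k**3 + 2*k**2 - k - 3)/16 (degree 4 ≤ 4).
Certificate R = B(k−1)f/C = k*(4*k**3 + 2*k**2 - k - 3)/(2*(8*k**3 + 15*k**2 + 10*k + 1)) gives s_k = k*(4*k**3 + 2*k**2 - k - 3).
Δs = 16*k**3 + 30*k**2 + 20*k + 2, as required.
Σ_(k=2)^n t_k = s_(n+1) − s_(2) = (4*n**4 + 18*n**3 + 29*n**2 + 17*n + 2) − (70), i.e. 4*n**4 + 18*n**3 + 29*n**2 + 17*n - 68.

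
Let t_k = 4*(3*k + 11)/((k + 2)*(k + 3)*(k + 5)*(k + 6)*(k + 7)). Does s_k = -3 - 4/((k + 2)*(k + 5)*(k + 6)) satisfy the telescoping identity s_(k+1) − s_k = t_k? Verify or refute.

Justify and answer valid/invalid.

valid (s_(k+1) − s_k reduces to t_k)

s_(k+1) = -3 - 4/((k + 3)*(k + 6)*(k + 7))
s_(k+1) − s_k = 4*(3*k + 11)/(k**5 + 23*k**4 + 203*k**3 + 853*k**2 + 1692*k + 1260)
(s_(k+1) − s_k) − t_k = 0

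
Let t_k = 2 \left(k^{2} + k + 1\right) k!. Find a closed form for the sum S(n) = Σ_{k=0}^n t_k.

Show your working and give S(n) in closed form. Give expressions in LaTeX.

The ratio is (k + 1)*(k + (k + 1)**2 + 2)/(k**2 + k + 1).
A = k + 1, B = 1, C = k**2 + k + 1.
Need (k + 1)·f(k+1) − (1)·f(k) = k**2 + k + 1.
d = 1 from the (1,0,2) case.
Solving with deg f ≤ 1: f(k) = k.
Certificate R = B(k−1)f/C = k/(k**2 + k + 1) gives s_k = 2*k*factorial(k).
Check: Δs_k = 2*(k**2 + k + 1)*factorial(k). ✓
Evaluate: s_(n+1) = 2*(n + 1)*factorial(n + 1); subtract s_(0) = 0 ⇒ S(n) = 2*(n + 1)*factorial(n + 1).

S(n) = 2 \left(n + 1\right) \left(n + 1\right)!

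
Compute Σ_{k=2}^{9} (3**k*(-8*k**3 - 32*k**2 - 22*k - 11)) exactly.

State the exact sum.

Ratio r(k) = 3*(8*k**3 + 56*k**2 + 110*k + 73)/(8*k**3 + 32*k**2 + 22*k + 11).
A = 3, B = 1, C = k**3 + 4*k**2 + 11*k/4 + 11/8.
f must satisfy (3)·f(k+1) − (1)·f(k) = k**3 + 4*k**2 + 11*k/4 + 11/8.
Bound: deg f ≤ 3.
A polynomial solution: f(k) = (4*k**3 - 2*k**2 - k + 4)/8.
Then R = B(k−1)f/C = (4*k**3 - 2*k**2 - k + 4)/(8*k**3 + 32*k**2 + 22*k + 11), so s_k = R(k)·t_k = 3**k*(-4*k**3 + 2*k**2 + k - 4).
s_(k+1) − s_k = 3**k*(-8*k**3 - 32*k**2 - 22*k - 11) = t_k.
Evaluate s at k=10 and k=2: -224031906 and -234; difference -224031672.

Σ = -224031672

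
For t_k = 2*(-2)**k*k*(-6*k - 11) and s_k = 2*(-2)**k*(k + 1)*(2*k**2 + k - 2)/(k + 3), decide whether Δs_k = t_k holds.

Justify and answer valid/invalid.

s_(k+1) = -(-2)**(k + 2)*(k + 2)*(k + 2*(k + 1)**2 - 1)/(k + 4)
s_(k+1) − s_k = (-2)**(k + 1)*(6*k**4 + 41*k**3 + 87*k**2 + 64*k + 4)/(k**2 + 7*k + 12)
(s_(k+1) − s_k) − t_k = (-2)**(k + 2)*(6*k**3 + 31*k**2 + 34*k - 2)/(k**2 + 7*k + 12)

Invalid: residual (-2)**(k + 2)*(6*k**3 + 31*k**2 + 34*k - 2)/(k**2 + 7*k + 12) ≠ 0.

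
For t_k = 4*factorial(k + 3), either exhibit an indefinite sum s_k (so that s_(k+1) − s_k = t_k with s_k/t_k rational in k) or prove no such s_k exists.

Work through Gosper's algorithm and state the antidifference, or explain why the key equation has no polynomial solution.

The ratio is k + 4.
So A=k + 4 and B=1, with C=1.
f must satisfy (k + 4)·f(k+1) − (1)·f(k) = 1.
deg f ≤ -1 (via 1,0,0).
Negative degree bound (-1): no f exists, t_k not Gosper-summable.

not Gosper-summable; s_k does not exist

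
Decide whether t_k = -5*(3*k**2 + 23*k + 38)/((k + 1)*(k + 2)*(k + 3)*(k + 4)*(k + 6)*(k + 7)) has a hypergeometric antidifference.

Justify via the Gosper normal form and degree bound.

Compute t_(k+1)/t_k: get (k + 1)*(k + 6)*(23*k + 3*(k + 1)**2 + 61)/((k + 5)*(k + 8)*(3*k**2 + 23*k + 38)).
Factor: A=k + 1; B=k + 8; C=k**3 + 38*k**2/3 + 51*k + 190/3.
Need (k + 1)·f(k+1) − (k + 7)·f(k) = k**3 + 38*k**2/3 + 51*k + 190/3.
d = 6 from the (1,1,3) case.
Solve for f: f(k) = k*(k + 2)*(k + 4)*(k + 5)*(k**2 + 10*k + 27)/54 (degree 6 ≤ 6).
So s_k = (B(k−1)f/C)·t_k = (k*(k + 2)*(k + 4)*(k + 7)*(k**2 + 10*k + 27)/(18*(3*k**2 + 23*k + 38)))·t_k = 5*k*(-k**2 - 10*k - 27)/(18*(k**3 + 10*k**2 + 27*k + 18)).
s_(k+1) − s_k = 5*(-3*k**2 - 23*k - 38)/(k**6 + 23*k**5 + 207*k**4 + 925*k**3 + 2144*k**2 + 2412*k + 1008) = t_k.

Yes. s_k = 5*k*(-k**2 - 10*k - 27)/(18*(k**3 + 10*k**2 + 27*k + 18)).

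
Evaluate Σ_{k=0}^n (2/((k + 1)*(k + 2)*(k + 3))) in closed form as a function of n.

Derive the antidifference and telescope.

Step 1: r(k) = (k + 1)/(k + 4).
Take A(k)=k + 1, B(k)=k + 4, C(k)=1.
Solve (k + 1)·f(k+1) − (k + 3)·f(k) = 1.
Degrees (1,1,0) ⇒ d ≤ 2.
Coefficient equations give f(k) = k*(k + 3)/4.
R(k) = B(k−1)·f(k)/C(k) = k*(k + 3)**2/4; s_k = R·t_k = k*(k + 3)/(2*(k + 1)*(k + 2)).
Δs = 2/(k**3 + 6*k**2 + 11*k + 6), as required.
Telescope: S(n) = s_(n+1) − s_(0) = (n**2 + 5*n + 4)/(2*(n**2 + 5*n + 6)) − (0) = (n**2 + 5*n + 4)/(2*(n**2 + 5*n + 6)).

S(n) = (n**2 + 5*n + 4)/(2*(n**2 + 5*n + 6))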